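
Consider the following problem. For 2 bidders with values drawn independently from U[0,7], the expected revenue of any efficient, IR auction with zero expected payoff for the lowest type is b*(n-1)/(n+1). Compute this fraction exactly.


Step 1: By Revenue Equivalence, expected revenue = b*(n-1)/(n+1)
Step 2: Substituting n = 2, b = 7
Step 3: Revenue = 7*(2-1)/(2+1) = 7*1/3
Step 4: Revenue = 7/3

7/3


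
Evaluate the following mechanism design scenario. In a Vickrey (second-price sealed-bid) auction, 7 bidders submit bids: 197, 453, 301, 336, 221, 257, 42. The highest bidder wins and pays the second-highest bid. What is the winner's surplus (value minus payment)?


Step 1: Sort bids in descending order: 453, 336, 301, 257, 221, 197, 42
Step 2: The winning bid is the highest: 453
Step 3: The payment equals the second-highest bid: 336
Step 4: Surplus = winner's bid - payment = 453 - 336 = 117

117


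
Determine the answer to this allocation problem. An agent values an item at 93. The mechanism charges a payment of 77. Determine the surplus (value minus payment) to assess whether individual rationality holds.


Step 1: Surplus = value - payment = 93 - 77 = 16
Step 2: IR is satisfied (surplus >= 0)

16


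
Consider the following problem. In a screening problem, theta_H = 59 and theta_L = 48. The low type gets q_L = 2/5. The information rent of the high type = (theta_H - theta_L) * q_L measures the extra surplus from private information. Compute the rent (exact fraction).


Step 1: theta_H - theta_L = 59 - 48 = 11
Step 2: Information rent = (theta_H - theta_L) * q_L
Step 3: = 11 * 2/5
Step 4: = 22/5

22/5


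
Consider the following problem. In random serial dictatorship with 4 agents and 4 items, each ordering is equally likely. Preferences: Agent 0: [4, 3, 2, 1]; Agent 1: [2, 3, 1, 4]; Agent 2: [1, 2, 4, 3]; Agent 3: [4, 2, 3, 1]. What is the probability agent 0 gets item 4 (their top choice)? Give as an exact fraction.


Step 1: Agent 0 wants item 4
Step 2: There are 24 possible orderings of agents
Step 3: In 12 orderings, agent 0 gets item 4
Step 4: Probability = 12/24 = 1/2

1/2


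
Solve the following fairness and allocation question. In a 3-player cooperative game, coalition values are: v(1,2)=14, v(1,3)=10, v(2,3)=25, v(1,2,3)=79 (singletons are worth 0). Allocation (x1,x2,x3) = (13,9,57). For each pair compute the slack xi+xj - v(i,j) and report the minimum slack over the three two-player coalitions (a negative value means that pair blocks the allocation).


Step 1: Slack for coalition (1,2): x1+x2 - v12 = 22 - 14 = 8
Step 2: Slack for coalition (1,3): x1+x3 - v13 = 70 - 10 = 60
Step 3: Slack for coalition (2,3): x2+x3 - v23 = 66 - 25 = 41
Step 4: Minimum slack = min(8, 60, 41) = 8, attained by (1,2); no pair can gain by deviating, so the allocation is in the core

8


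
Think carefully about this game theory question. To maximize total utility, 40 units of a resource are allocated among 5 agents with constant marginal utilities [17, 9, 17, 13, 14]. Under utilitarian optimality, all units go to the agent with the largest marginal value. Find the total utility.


Step 1: The marginal utilities are [17, 9, 17, 13, 14]
Step 2: The highest marginal utility is 17
Step 3: All 40 units go to that agent
Step 4: Total utility = 17 * 40 = 680

680


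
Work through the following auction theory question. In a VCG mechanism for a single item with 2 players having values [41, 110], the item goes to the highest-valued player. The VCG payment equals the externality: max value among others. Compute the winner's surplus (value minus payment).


Step 1: The winner is the agent with the highest value: agent 1 with value 110
Step 2: Values of other agents: [41]
Step 3: VCG payment = max of others' values = 41
Step 4: Surplus = 110 - 41 = 69

69


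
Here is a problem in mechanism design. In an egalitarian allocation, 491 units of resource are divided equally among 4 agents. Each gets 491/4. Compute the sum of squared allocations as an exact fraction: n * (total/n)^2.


Step 1: Each agent's share = 491/4
Step 2: Square of each share = (491/4)^2 = 241081/16
Step 3: Sum of squares = 4 * 241081/16 = 241081/4

241081/4


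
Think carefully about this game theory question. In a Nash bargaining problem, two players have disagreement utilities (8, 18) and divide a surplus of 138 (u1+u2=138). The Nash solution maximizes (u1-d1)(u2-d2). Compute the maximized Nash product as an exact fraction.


Step 1: The Nash solution splits surplus symmetrically above the disagreement point
Step 2: u1 = (total + d1 - d2)/2 = (138 + 8 - 18)/2 = 64
Step 3: u2 = (total - d1 + d2)/2 = (138 - 8 + 18)/2 = 74
Step 4: Nash product = (64 - 8) * (74 - 18)
Step 5: = 56 * 56 = 3136

3136


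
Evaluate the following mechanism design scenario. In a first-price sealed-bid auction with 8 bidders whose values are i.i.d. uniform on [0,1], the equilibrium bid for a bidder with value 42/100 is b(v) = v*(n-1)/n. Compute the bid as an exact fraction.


Step 1: The symmetric BNE bidding function is b(v) = v * (n-1) / n
Step 2: Substitute v = 21/50 and n = 8
Step 3: b = 21/50 * 7/8
Step 4: b = 147/400

147/400


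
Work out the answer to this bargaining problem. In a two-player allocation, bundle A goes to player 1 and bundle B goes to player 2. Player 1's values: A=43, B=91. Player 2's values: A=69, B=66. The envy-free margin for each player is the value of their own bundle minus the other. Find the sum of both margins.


Step 1: Player 1's margin = v1(A) - v1(B) = 43 - 91 = -48
Step 2: Player 2's margin = v2(B) - v2(A) = 66 - 69 = -3
Step 3: Total margin = -48 + -3 = -51

-51


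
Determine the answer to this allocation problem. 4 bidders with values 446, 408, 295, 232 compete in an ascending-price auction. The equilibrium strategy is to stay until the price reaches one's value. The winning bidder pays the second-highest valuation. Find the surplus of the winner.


Step 1: Identify the highest value: 446
Step 2: Identify the second-highest value: 408
Step 3: The final price = second-highest value = 408
Step 4: Surplus = 446 - 408 = 38

38


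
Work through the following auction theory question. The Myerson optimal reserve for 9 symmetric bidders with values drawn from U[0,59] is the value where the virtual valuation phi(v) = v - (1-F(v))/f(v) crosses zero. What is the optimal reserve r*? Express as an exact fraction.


Step 1: For U[0,59], F(v) = v/59 and f(v) = 1/59
Step 2: phi(v) = v - (1 - v/59)/(1/59) = v - (59 - v) = 2v - 59
Step 3: Set phi(r*) = 0: 2r* - 59 = 0
Step 4: r* = 59/2 (the number of bidders n = 9 does not enter)

59/2


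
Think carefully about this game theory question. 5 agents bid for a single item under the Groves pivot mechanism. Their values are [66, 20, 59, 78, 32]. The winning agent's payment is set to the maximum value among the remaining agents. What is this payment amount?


Step 1: The efficient winner is agent 3 with value 78
Step 2: Other agents' values: [66, 20, 59, 32]
Step 3: Pivot payment = max(others) = 66
Step 4: The winner pays 66

66


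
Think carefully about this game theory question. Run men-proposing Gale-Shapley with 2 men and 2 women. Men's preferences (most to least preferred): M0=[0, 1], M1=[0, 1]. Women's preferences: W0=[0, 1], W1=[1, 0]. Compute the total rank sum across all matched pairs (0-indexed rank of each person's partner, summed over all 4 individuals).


Step 1: Run Gale-Shapley (men propose, women hold best offer):
  M0 proposes to W0; she accepts
  M1 proposes to W0; rejected
  M1 proposes to W1; she accepts
Step 2: Final matching: W0-M0, W1-M1
Step 3: 0-indexed ranks (man's rank of his match, then woman's): 0 + 0 + 1 + 0
Step 4: Total rank sum = 1

1


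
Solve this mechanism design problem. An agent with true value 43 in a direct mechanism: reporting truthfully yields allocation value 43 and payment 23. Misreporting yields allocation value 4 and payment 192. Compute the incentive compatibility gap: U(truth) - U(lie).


Step 1: U(truth) = value - payment = 43 - 23 = 20
Step 2: U(lie) = allocation - payment = 4 - 192 = -188
Step 3: IC gap = 20 - (-188) = 208

208


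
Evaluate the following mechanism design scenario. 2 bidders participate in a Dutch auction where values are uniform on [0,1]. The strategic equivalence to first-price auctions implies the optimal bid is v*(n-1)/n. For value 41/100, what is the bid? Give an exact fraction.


Step 1: Dutch auctions are strategically equivalent to first-price auctions
Step 2: The equilibrium bid is b(v) = v*(n-1)/n
Step 3: b = 41/100 * 1/2
Step 4: b = 41/200

41/200


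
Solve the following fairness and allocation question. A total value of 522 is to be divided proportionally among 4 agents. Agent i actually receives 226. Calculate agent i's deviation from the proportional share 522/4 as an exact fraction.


Step 1: Proportional share = 522/4 = 261/2
Step 2: Agent's actual allocation = 226
Step 3: Excess = 226 - 261/2 = 191/2

191/2


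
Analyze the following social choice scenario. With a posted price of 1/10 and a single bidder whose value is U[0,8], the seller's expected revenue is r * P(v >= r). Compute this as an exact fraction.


Step 1: Posted price r = 1/10, value support [0,8]
Step 2: P(v >= r) = (8 - 1/10)/8 = 79/80
Step 3: Expected revenue = r * P(v >= r) = 1/10 * 79/80
Step 4: Revenue = 79/800

79/800


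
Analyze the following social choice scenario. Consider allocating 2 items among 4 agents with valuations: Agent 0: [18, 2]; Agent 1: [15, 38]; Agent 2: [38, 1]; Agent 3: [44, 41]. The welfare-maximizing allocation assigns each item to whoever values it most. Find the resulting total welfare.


Step 1: For each item, find the maximum value among all agents.
Step 2: Item 0 -> Agent 3 (value 44)
Step 3: Item 1 -> Agent 3 (value 41)
Step 4: Total welfare = 44 + 41 = 85

85


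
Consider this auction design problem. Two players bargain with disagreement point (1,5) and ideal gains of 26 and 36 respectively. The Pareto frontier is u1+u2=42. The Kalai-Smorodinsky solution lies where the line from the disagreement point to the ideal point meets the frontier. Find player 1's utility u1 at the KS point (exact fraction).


Step 1: At the KS point, (u1-d1)/r1 = (u2-d2)/r2 = t and u1+u2 = 42
Step 2: u1 = d1 + r1*t and u2 = d2 + r2*t, so (d1 + r1*t) + (d2 + r2*t) = 42
Step 3: t = (42 - 1 - 5)/(26 + 36) = 36/62 = 18/31
Step 4: u1 = d1 + r1*t = 1 + 26 * 18/31 = 499/31
Step 5: (Check: u2 = d2 + r2*t = 803/31; u1+u2 = 499/31 + 803/31 = 42, on the frontier.)

499/31


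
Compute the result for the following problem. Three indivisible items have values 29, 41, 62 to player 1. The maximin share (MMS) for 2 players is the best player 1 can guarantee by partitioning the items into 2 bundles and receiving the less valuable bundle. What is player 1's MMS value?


Step 1: Item values = 29, 41, 62
Step 2: Enumerate all 2-bundle partitions and take the smaller bundle:
  Partition 1: {29} vs {41,62} -> bundles 29, 103; min = 29
  Partition 2: {41} vs {29,62} -> bundles 41, 91; min = 41
  Partition 3: {62} vs {29,41} -> bundles 62, 70; min = 62
Step 3: MMS = max(29, 41, 62) = 62

62


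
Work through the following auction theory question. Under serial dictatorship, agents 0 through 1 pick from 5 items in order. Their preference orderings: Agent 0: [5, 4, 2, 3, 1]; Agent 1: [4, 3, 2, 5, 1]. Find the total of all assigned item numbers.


Step 1: Agent 0 picks item 5
Step 2: Agent 1 picks item 4
Step 3: Sum = 5 + 4 = 9

9


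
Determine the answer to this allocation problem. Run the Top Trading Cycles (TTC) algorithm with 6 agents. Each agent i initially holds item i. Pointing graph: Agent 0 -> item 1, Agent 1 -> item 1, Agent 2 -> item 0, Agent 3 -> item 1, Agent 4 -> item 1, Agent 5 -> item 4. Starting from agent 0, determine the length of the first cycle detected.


Step 1: Trace the pointer graph from agent 0: 0 -> 1 -> 1
Step 2: A cycle is detected when we revisit agent 1
Step 3: The cycle is: 1 -> 1
Step 4: Cycle length = 1

1


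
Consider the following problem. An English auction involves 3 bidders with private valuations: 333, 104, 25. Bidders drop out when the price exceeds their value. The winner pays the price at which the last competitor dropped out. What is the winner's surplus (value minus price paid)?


Step 1: Identify the highest value: 333
Step 2: Identify the second-highest value: 104
Step 3: The final price = second-highest value = 104
Step 4: Surplus = 333 - 104 = 229

229


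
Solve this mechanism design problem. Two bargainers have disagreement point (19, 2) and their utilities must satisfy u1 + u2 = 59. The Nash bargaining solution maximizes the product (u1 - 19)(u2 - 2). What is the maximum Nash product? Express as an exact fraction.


Step 1: The Nash solution splits surplus symmetrically above the disagreement point
Step 2: u1 = (total + d1 - d2)/2 = (59 + 19 - 2)/2 = 38
Step 3: u2 = (total - d1 + d2)/2 = (59 - 19 + 2)/2 = 21
Step 4: Nash product = (38 - 19) * (21 - 2)
Step 5: = 19 * 19 = 361

361


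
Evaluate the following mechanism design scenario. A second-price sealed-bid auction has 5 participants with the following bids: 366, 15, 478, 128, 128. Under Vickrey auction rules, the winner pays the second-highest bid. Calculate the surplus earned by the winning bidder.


Step 1: Sort bids in descending order: 478, 366, 128, 128, 15
Step 2: The winning bid is the highest: 478
Step 3: The payment equals the second-highest bid: 366
Step 4: Surplus = winner's bid - payment = 478 - 366 = 112

112


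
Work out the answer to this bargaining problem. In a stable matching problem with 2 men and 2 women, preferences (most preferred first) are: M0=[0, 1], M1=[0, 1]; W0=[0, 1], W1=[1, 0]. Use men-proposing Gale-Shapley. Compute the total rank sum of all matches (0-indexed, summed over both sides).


Step 1: Run Gale-Shapley (men propose, women hold best offer):
  M0 proposes to W0; she accepts
  M1 proposes to W0; rejected
  M1 proposes to W1; she accepts
Step 2: Final matching: W0-M0, W1-M1
Step 3: 0-indexed ranks (man's rank of his match, then woman's): 0 + 0 + 1 + 0
Step 4: Total rank sum = 1

1


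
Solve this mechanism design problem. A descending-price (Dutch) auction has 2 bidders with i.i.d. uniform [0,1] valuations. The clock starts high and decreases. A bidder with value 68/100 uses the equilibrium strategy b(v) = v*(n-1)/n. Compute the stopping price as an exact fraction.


Step 1: Dutch auctions are strategically equivalent to first-price auctions
Step 2: The equilibrium bid is b(v) = v*(n-1)/n
Step 3: b = 17/25 * 1/2
Step 4: b = 17/50

17/50


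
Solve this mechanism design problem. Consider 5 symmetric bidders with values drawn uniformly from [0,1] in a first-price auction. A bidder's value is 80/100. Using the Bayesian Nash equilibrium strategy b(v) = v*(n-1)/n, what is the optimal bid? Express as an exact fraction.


Step 1: The symmetric BNE bidding function is b(v) = v * (n-1) / n
Step 2: Substitute v = 4/5 and n = 5
Step 3: b = 4/5 * 4/5
Step 4: b = 16/25

16/25


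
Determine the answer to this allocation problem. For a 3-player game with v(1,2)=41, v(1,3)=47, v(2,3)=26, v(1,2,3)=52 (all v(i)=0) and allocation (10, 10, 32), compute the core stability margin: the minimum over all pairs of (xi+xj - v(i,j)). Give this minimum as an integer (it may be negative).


Step 1: Slack for coalition (1,2): x1+x2 - v12 = 20 - 41 = -21
Step 2: Slack for coalition (1,3): x1+x3 - v13 = 42 - 47 = -5
Step 3: Slack for coalition (2,3): x2+x3 - v23 = 42 - 26 = 16
Step 4: Minimum slack = min(-21, -5, 16) = -21, attained by (1,2); coalition (1,2) can block (slack < 0), so the allocation is not in the core

-21


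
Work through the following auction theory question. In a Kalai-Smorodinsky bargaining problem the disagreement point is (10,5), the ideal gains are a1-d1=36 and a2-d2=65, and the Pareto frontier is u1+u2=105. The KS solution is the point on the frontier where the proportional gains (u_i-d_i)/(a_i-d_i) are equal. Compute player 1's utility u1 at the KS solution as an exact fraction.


Step 1: At the KS point, (u1-d1)/r1 = (u2-d2)/r2 = t and u1+u2 = 105
Step 2: u1 = d1 + r1*t and u2 = d2 + r2*t, so (d1 + r1*t) + (d2 + r2*t) = 105
Step 3: t = (105 - 10 - 5)/(36 + 65) = 90/101
Step 4: u1 = d1 + r1*t = 10 + 36 * 90/101 = 4250/101
Step 5: (Check: u2 = d2 + r2*t = 6355/101; u1+u2 = 4250/101 + 6355/101 = 105, on the frontier.)

4250/101


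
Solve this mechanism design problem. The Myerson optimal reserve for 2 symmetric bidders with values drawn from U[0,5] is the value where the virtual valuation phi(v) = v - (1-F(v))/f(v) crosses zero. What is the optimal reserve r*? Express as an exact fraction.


Step 1: For U[0,5], F(v) = v/5 and f(v) = 1/5
Step 2: phi(v) = v - (1 - v/5)/(1/5) = v - (5 - v) = 2v - 5
Step 3: Set phi(r*) = 0: 2r* - 5 = 0
Step 4: r* = 5/2 (the number of bidders n = 2 does not enter)

5/2


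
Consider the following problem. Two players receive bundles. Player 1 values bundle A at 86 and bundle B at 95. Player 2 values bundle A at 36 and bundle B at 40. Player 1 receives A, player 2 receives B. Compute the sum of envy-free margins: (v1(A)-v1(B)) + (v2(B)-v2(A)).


Step 1: Player 1's margin = v1(A) - v1(B) = 86 - 95 = -9
Step 2: Player 2's margin = v2(B) - v2(A) = 40 - 36 = 4
Step 3: Total margin = -9 + 4 = -5

-5


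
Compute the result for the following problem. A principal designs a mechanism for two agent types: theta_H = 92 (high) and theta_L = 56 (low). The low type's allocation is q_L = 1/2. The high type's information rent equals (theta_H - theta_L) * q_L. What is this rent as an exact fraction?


Step 1: theta_H - theta_L = 92 - 56 = 36
Step 2: Information rent = (theta_H - theta_L) * q_L
Step 3: = 36 * 1/2
Step 4: = 18

18


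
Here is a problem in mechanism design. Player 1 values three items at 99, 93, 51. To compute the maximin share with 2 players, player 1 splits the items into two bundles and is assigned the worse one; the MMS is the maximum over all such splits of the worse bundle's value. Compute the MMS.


Step 1: Item values = 99, 93, 51
Step 2: Enumerate all 2-bundle partitions and take the smaller bundle:
  Partition 1: {99} vs {93,51} -> bundles 99, 144; min = 99
  Partition 2: {93} vs {99,51} -> bundles 93, 150; min = 93
  Partition 3: {51} vs {99,93} -> bundles 51, 192; min = 51
Step 3: MMS = max(99, 93, 51) = 99

99


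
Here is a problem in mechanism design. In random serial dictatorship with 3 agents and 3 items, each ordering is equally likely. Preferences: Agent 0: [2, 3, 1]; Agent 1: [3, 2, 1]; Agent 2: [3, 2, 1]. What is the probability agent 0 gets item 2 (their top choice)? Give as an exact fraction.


Step 1: Agent 0 wants item 2
Step 2: There are 6 possible orderings of agents
Step 3: In 4 orderings, agent 0 gets item 2
Step 4: Probability = 4/6 = 2/3

2/3


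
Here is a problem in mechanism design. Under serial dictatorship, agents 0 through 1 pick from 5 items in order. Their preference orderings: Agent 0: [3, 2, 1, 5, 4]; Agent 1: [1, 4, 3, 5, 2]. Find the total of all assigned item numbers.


Step 1: Agent 0 picks item 3
Step 2: Agent 1 picks item 1
Step 3: Sum = 3 + 1 = 4

4


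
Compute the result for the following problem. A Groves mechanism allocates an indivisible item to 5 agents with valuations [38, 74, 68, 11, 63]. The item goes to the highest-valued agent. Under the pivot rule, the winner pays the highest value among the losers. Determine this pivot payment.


Step 1: The efficient winner is agent 1 with value 74
Step 2: Other agents' values: [38, 68, 11, 63]
Step 3: Pivot payment = max(others) = 68
Step 4: The winner pays 68

68


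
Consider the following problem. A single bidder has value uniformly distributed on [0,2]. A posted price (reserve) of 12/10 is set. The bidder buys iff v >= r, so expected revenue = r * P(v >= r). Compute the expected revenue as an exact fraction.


Step 1: Posted price r = 6/5, value support [0,2]
Step 2: P(v >= r) = (2 - 6/5)/2 = 2/5
Step 3: Expected revenue = r * P(v >= r) = 6/5 * 2/5
Step 4: Revenue = 12/25

12/25


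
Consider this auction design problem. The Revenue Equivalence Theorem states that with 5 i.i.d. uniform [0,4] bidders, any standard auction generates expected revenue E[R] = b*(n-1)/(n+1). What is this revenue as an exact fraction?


Step 1: By Revenue Equivalence, expected revenue = b*(n-1)/(n+1)
Step 2: Substituting n = 5, b = 4
Step 3: Revenue = 4*(5-1)/(5+1) = 4*4/6
Step 4: Revenue = 16/6 = 8/3

8/3


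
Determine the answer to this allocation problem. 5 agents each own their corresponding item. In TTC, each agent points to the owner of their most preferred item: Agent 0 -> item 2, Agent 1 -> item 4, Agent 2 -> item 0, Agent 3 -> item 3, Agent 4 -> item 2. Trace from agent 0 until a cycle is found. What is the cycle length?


Step 1: Trace the pointer graph from agent 0: 0 -> 2 -> 0
Step 2: A cycle is detected when we revisit agent 0
Step 3: The cycle is: 0 -> 2 -> 0
Step 4: Cycle length = 2

2


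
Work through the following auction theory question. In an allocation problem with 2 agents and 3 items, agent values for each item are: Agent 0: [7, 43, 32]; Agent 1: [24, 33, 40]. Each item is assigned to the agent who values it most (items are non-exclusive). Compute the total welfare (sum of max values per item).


Step 1: For each item, find the maximum value among all agents.
Step 2: Item 0 -> Agent 1 (value 24)
Step 3: Item 1 -> Agent 0 (value 43)
Step 4: Item 2 -> Agent 1 (value 40)
Step 5: Total welfare = 24 + 43 + 40 = 107

107


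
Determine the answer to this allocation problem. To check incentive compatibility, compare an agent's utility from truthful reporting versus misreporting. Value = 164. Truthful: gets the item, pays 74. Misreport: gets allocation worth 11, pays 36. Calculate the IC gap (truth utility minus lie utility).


Step 1: U(truth) = value - payment = 164 - 74 = 90
Step 2: U(lie) = allocation - payment = 11 - 36 = -25
Step 3: IC gap = 90 - (-25) = 115

115


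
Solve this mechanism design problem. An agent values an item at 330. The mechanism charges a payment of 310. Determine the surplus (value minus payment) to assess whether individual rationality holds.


Step 1: Surplus = value - payment = 330 - 310 = 20
Step 2: IR is satisfied (surplus >= 0)

20


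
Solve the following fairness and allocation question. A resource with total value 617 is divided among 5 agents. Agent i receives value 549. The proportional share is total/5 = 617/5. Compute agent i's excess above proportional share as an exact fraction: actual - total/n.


Step 1: Proportional share = 617/5
Step 2: Agent's actual allocation = 549
Step 3: Excess = 549 - 617/5 = 2128/5

2128/5


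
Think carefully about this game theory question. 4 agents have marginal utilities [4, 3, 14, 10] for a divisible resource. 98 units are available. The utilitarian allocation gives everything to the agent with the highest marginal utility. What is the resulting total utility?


Step 1: The marginal utilities are [4, 3, 14, 10]
Step 2: The highest marginal utility is 14
Step 3: All 98 units go to that agent
Step 4: Total utility = 14 * 98 = 1372

1372


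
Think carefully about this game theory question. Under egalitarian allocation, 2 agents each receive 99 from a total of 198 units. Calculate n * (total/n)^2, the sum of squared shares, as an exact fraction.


Step 1: Each agent's share = 198/2 = 99
Step 2: Square of each share = (99)^2 = 9801
Step 3: Sum of squares = 2 * 9801 = 19602

19602


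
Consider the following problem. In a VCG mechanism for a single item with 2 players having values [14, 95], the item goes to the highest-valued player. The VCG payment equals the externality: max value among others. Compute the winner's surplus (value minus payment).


Step 1: The winner is the agent with the highest value: agent 1 with value 95
Step 2: Values of other agents: [14]
Step 3: VCG payment = max of others' values = 14
Step 4: Surplus = 95 - 14 = 81

81


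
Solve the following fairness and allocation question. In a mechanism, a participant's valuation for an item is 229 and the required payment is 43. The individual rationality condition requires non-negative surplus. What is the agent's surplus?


Step 1: Surplus = value - payment = 229 - 43 = 186
Step 2: IR is satisfied (surplus >= 0)

186


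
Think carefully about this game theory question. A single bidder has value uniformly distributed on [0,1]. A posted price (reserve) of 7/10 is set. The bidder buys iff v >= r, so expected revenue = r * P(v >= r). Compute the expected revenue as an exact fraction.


Step 1: Posted price r = 7/10, value support [0,1]
Step 2: P(v >= r) = (1 - 7/10)/1 = 3/10
Step 3: Expected revenue = r * P(v >= r) = 7/10 * 3/10
Step 4: Revenue = 21/100

21/100


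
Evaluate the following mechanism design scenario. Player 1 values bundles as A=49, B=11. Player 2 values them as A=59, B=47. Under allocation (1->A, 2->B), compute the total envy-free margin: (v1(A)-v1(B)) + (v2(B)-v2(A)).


Step 1: Player 1's margin = v1(A) - v1(B) = 49 - 11 = 38
Step 2: Player 2's margin = v2(B) - v2(A) = 47 - 59 = -12
Step 3: Total margin = 38 + -12 = 26

26


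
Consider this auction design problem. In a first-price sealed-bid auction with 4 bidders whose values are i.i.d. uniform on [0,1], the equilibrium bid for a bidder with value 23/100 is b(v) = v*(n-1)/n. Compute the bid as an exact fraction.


Step 1: The symmetric BNE bidding function is b(v) = v * (n-1) / n
Step 2: Substitute v = 23/100 and n = 4
Step 3: b = 23/100 * 3/4
Step 4: b = 69/400

69/400


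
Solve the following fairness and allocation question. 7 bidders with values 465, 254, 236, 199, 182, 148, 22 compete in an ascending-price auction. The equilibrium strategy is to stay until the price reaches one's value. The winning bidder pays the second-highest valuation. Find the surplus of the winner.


Step 1: Identify the highest value: 465
Step 2: Identify the second-highest value: 254
Step 3: The final price = second-highest value = 254
Step 4: Surplus = 465 - 254 = 211

211


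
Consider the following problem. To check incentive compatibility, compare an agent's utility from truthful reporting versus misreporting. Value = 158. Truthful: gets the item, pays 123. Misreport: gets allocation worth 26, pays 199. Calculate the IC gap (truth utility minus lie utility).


Step 1: U(truth) = value - payment = 158 - 123 = 35
Step 2: U(lie) = allocation - payment = 26 - 199 = -173
Step 3: IC gap = 35 - (-173) = 208

208


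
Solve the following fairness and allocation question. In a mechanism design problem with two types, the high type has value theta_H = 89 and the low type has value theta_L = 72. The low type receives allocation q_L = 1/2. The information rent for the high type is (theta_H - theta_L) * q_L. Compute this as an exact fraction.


Step 1: theta_H - theta_L = 89 - 72 = 17
Step 2: Information rent = (theta_H - theta_L) * q_L
Step 3: = 17 * 1/2
Step 4: = 17/2

17/2


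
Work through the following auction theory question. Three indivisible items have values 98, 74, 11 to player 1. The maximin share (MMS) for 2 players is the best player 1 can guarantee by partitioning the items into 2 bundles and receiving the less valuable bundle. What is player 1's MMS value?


Step 1: Item values = 98, 74, 11
Step 2: Enumerate all 2-bundle partitions and take the smaller bundle:
  Partition 1: {98} vs {74,11} -> bundles 98, 85; min = 85
  Partition 2: {74} vs {98,11} -> bundles 74, 109; min = 74
  Partition 3: {11} vs {98,74} -> bundles 11, 172; min = 11
Step 3: MMS = max(85, 74, 11) = 85

85


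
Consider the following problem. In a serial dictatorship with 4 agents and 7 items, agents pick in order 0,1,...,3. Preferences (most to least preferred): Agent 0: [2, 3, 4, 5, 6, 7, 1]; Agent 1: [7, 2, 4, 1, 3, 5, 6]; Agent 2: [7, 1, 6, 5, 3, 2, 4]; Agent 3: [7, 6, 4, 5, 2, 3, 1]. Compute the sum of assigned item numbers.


Step 1: Agent 0 picks item 2
Step 2: Agent 1 picks item 7
Step 3: Agent 2 picks item 1
Step 4: Agent 3 picks item 6
Step 5: Sum = 2 + 7 + 1 + 6 = 16

16


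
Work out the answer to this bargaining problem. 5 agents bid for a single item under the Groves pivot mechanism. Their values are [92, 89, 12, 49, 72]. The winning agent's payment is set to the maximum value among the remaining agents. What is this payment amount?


Step 1: The efficient winner is agent 0 with value 92
Step 2: Other agents' values: [89, 12, 49, 72]
Step 3: Pivot payment = max(others) = 89
Step 4: The winner pays 89

89


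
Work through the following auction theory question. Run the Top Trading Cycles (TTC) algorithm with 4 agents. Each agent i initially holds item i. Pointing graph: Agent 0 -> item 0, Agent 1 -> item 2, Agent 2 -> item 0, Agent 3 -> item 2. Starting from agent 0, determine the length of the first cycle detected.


Step 1: Trace the pointer graph from agent 0: 0 -> 0
Step 2: A cycle is detected when we revisit agent 0
Step 3: The cycle is: 0 -> 0
Step 4: Cycle length = 1

1


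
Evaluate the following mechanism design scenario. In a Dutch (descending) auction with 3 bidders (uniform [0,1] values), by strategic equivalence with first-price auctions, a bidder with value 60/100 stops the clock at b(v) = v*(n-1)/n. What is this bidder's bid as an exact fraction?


Step 1: Dutch auctions are strategically equivalent to first-price auctions
Step 2: The equilibrium bid is b(v) = v*(n-1)/n
Step 3: b = 3/5 * 2/3
Step 4: b = 2/5

2/5


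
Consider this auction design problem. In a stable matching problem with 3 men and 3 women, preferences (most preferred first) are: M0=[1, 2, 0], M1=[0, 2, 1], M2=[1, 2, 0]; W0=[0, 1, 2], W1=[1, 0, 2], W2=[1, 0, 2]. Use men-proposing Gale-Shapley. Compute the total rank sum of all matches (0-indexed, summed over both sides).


Step 1: Run Gale-Shapley (men propose, women hold best offer):
  M0 proposes to W1; she accepts
  M1 proposes to W0; she accepts
  M2 proposes to W1; rejected
  M2 proposes to W2; she accepts
Step 2: Final matching: W0-M1, W1-M0, W2-M2
Step 3: 0-indexed ranks (man's rank of his match, then woman's): 0 + 1 + 0 + 1 + 1 + 2
Step 4: Total rank sum = 5

5


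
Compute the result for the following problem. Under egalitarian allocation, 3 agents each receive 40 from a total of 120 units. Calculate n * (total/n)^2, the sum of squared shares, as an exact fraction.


Step 1: Each agent's share = 120/3 = 40
Step 2: Square of each share = (40)^2 = 1600
Step 3: Sum of squares = 3 * 1600 = 4800

4800


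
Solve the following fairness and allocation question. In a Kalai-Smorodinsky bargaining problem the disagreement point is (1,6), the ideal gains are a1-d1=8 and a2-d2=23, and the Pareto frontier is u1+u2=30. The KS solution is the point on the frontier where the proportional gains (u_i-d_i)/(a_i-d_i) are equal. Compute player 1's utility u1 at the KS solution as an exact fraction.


Step 1: At the KS point, (u1-d1)/r1 = (u2-d2)/r2 = t and u1+u2 = 30
Step 2: u1 = d1 + r1*t and u2 = d2 + r2*t, so (d1 + r1*t) + (d2 + r2*t) = 30
Step 3: t = (30 - 1 - 6)/(8 + 23) = 23/31
Step 4: u1 = d1 + r1*t = 1 + 8 * 23/31 = 215/31
Step 5: (Check: u2 = d2 + r2*t = 715/31; u1+u2 = 215/31 + 715/31 = 30, on the frontier.)

215/31


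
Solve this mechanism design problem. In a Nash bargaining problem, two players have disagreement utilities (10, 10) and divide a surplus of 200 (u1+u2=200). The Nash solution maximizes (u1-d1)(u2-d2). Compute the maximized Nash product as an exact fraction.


Step 1: The Nash solution splits surplus symmetrically above the disagreement point
Step 2: u1 = (total + d1 - d2)/2 = (200 + 10 - 10)/2 = 100
Step 3: u2 = (total - d1 + d2)/2 = (200 - 10 + 10)/2 = 100
Step 4: Nash product = (100 - 10) * (100 - 10)
Step 5: = 90 * 90 = 8100

8100


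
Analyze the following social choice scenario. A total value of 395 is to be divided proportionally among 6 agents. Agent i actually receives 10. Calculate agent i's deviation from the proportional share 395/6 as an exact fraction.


Step 1: Proportional share = 395/6
Step 2: Agent's actual allocation = 10
Step 3: Excess = 10 - 395/6 = -335/6

-335/6


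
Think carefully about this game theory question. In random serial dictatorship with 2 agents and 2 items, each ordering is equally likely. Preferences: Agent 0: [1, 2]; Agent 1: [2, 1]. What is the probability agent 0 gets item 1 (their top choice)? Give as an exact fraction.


Step 1: Agent 0 wants item 1
Step 2: There are 2 possible orderings of agents
Step 3: In 2 orderings, agent 0 gets item 1
Step 4: Probability = 2/2 = 1

1


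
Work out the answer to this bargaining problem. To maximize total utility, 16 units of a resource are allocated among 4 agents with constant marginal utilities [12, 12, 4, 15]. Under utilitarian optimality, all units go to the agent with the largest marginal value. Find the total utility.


Step 1: The marginal utilities are [12, 12, 4, 15]
Step 2: The highest marginal utility is 15
Step 3: All 16 units go to that agent
Step 4: Total utility = 15 * 16 = 240

240


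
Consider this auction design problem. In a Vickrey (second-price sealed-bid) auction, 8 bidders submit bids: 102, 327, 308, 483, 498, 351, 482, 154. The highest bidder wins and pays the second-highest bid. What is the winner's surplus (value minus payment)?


Step 1: Sort bids in descending order: 498, 483, 482, 351, 327, 308, 154, 102
Step 2: The winning bid is the highest: 498
Step 3: The payment equals the second-highest bid: 483
Step 4: Surplus = winner's bid - payment = 498 - 483 = 15

15


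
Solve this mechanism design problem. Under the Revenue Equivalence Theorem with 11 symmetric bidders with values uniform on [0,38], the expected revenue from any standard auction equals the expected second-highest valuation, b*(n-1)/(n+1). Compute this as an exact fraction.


Step 1: By Revenue Equivalence, expected revenue = b*(n-1)/(n+1)
Step 2: Substituting n = 11, b = 38
Step 3: Revenue = 38*(11-1)/(11+1) = 38*10/12
Step 4: Revenue = 380/12 = 95/3

95/3


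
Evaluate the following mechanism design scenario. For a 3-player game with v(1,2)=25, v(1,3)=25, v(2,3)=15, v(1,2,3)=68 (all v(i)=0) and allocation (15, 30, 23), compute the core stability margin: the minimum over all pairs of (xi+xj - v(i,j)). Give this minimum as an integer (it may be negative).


Step 1: Slack for coalition (1,2): x1+x2 - v12 = 45 - 25 = 20
Step 2: Slack for coalition (1,3): x1+x3 - v13 = 38 - 25 = 13
Step 3: Slack for coalition (2,3): x2+x3 - v23 = 53 - 15 = 38
Step 4: Minimum slack = min(20, 13, 38) = 13, attained by (1,3); no pair can gain by deviating, so the allocation is in the core

13


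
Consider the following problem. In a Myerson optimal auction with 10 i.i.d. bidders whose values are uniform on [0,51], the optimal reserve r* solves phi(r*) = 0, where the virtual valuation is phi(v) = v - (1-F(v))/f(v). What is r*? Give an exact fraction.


Step 1: For U[0,51], F(v) = v/51 and f(v) = 1/51
Step 2: phi(v) = v - (1 - v/51)/(1/51) = v - (51 - v) = 2v - 51
Step 3: Set phi(r*) = 0: 2r* - 51 = 0
Step 4: r* = 51/2 (the number of bidders n = 10 does not enter)

51/2


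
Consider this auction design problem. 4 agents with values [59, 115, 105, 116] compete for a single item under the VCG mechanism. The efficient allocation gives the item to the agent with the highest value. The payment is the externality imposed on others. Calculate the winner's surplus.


Step 1: The winner is the agent with the highest value: agent 3 with value 116
Step 2: Values of other agents: [59, 115, 105]
Step 3: VCG payment = max of others' values = 115
Step 4: Surplus = 116 - 115 = 1

1


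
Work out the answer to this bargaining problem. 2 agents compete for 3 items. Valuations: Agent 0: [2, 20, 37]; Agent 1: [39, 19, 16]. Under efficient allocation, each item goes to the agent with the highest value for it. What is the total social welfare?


Step 1: For each item, find the maximum value among all agents.
Step 2: Item 0 -> Agent 1 (value 39)
Step 3: Item 1 -> Agent 0 (value 20)
Step 4: Item 2 -> Agent 0 (value 37)
Step 5: Total welfare = 39 + 20 + 37 = 96

96


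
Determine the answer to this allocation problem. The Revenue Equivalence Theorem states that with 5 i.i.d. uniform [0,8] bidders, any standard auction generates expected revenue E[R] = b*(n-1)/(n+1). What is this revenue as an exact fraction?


Step 1: By Revenue Equivalence, expected revenue = b*(n-1)/(n+1)
Step 2: Substituting n = 5, b = 8
Step 3: Revenue = 8*(5-1)/(5+1) = 8*4/6
Step 4: Revenue = 32/6 = 16/3

16/3


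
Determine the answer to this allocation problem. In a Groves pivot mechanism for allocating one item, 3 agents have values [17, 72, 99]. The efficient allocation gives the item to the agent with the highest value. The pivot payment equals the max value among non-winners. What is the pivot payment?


Step 1: The efficient winner is agent 2 with value 99
Step 2: Other agents' values: [17, 72]
Step 3: Pivot payment = max(others) = 72
Step 4: The winner pays 72

72


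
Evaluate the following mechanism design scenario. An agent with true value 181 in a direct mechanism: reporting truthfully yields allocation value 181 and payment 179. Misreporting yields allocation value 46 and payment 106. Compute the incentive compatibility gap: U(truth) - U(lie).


Step 1: U(truth) = value - payment = 181 - 179 = 2
Step 2: U(lie) = allocation - payment = 46 - 106 = -60
Step 3: IC gap = 2 - (-60) = 62

62


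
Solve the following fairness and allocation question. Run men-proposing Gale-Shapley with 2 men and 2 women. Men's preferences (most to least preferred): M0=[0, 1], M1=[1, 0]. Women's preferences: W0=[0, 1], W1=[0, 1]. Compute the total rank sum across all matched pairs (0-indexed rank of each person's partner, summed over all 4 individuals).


Step 1: Run Gale-Shapley (men propose, women hold best offer):
  M0 proposes to W0; she accepts
  M1 proposes to W1; she accepts
Step 2: Final matching: W0-M0, W1-M1
Step 3: 0-indexed ranks (man's rank of his match, then woman's): 0 + 0 + 0 + 1
Step 4: Total rank sum = 1

1


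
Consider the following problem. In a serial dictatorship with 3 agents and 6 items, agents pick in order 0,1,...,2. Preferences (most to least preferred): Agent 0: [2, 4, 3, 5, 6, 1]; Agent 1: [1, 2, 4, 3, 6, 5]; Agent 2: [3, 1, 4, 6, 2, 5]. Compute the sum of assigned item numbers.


Step 1: Agent 0 picks item 2
Step 2: Agent 1 picks item 1
Step 3: Agent 2 picks item 3
Step 4: Sum = 2 + 1 + 3 = 6

6


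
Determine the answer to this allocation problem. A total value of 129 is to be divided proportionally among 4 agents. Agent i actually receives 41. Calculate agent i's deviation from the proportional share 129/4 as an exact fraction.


Step 1: Proportional share = 129/4
Step 2: Agent's actual allocation = 41
Step 3: Excess = 41 - 129/4 = 35/4

35/4


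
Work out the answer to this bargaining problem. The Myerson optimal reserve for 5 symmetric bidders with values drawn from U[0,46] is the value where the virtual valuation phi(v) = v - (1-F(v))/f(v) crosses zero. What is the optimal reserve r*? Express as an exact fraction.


Step 1: For U[0,46], F(v) = v/46 and f(v) = 1/46
Step 2: phi(v) = v - (1 - v/46)/(1/46) = v - (46 - v) = 2v - 46
Step 3: Set phi(r*) = 0: 2r* - 46 = 0
Step 4: r* = 46/2 = 23 (the number of bidders n = 5 does not enter)

23


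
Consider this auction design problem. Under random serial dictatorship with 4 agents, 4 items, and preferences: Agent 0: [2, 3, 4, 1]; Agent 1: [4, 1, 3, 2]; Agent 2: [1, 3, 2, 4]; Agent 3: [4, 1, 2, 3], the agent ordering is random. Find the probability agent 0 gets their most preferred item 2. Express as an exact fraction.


Step 1: Agent 0 wants item 2
Step 2: There are 24 possible orderings of agents
Step 3: In 22 orderings, agent 0 gets item 2
Step 4: Probability = 22/24 = 11/12

11/12


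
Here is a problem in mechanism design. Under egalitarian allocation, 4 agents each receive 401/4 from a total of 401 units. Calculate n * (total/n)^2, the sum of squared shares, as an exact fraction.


Step 1: Each agent's share = 401/4
Step 2: Square of each share = (401/4)^2 = 160801/16
Step 3: Sum of squares = 4 * 160801/16 = 160801/4

160801/4
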